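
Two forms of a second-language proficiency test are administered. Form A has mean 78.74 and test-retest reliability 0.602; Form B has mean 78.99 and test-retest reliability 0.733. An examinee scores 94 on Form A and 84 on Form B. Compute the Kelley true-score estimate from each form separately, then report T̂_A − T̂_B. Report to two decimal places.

T̂_A = 0.602(94) + 0.398(78.74) = 87.9265
T̂_B = 0.733(84) + 0.267(78.99) = 82.6623
T̂_A − T̂_B = 5.2642

5.26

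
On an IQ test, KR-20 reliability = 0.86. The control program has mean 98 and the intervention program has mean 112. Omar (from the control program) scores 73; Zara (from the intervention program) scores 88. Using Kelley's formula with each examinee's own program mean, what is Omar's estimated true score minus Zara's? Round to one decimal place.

-14.9

T̂_Omar = 0.86(73) + 0.14(98) = 76.500
T̂_Zara = 0.86(88) + 0.14(112) = 91.360
Difference = 76.500 − 91.360 = -14.860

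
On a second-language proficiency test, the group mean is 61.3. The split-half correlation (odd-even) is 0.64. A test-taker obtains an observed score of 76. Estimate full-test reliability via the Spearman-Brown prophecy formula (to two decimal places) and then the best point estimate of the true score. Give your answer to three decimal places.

72.766

Spearman-Brown: ρ = 2r/(1 + r) = 2(0.64)/(1 + 0.64) = 1.280/1.64 = 0.7805 → 0.78
T̂ = ρX + (1 − ρ)μ
  = 0.78 × 76 + 0.22 × 61.3
  = 59.28 + 13.486
  = 72.7660
  ≈ 72.766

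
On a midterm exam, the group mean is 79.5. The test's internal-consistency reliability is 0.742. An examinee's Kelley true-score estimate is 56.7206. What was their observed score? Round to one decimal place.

48.8

T̂ = ρX + (1 − ρ)μ  ⇒  X = (T̂ − (1 − ρ)μ) / ρ
X = (56.7206 − 0.258 × 79.5) / 0.742 = (56.7206 − 20.5110) / 0.742 = 36.2096 / 0.742 = 48.800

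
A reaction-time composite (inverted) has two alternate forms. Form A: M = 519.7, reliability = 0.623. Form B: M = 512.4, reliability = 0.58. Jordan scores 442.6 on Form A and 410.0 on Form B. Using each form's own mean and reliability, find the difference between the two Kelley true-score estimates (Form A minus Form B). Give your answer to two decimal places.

18.66

T̂_A = 0.623(442.6) + 0.377(519.7) = 471.6667
T̂_B = 0.58(410.0) + 0.42(512.4) = 453.0080
T̂_A − T̂_B = 18.6587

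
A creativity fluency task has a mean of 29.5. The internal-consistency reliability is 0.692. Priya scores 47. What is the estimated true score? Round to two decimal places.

T̂ = ρX + (1 − ρ)μ
  = 0.692 × 47 + 0.308 × 29.5
  = 32.524 + 9.0860
  = 41.610
  ≈ 41.61

41.61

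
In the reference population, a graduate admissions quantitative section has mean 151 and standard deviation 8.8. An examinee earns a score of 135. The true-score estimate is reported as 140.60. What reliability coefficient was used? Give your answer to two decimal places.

T̂ = ρX + (1 − ρ)μ  ⇒  T̂ − μ = ρ(X − μ)
ρ = (T̂ − μ)/(X − μ) = (140.60 − 151) / (135 − 151) = -10.40 / -16.0 = 0.6500

0.65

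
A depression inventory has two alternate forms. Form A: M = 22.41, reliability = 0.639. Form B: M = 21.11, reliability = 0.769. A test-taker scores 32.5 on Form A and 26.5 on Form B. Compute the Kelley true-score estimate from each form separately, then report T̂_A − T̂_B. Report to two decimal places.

3.60

T̂_A = 0.639(32.5) + 0.361(22.41) = 28.8575
T̂_B = 0.769(26.5) + 0.231(21.11) = 25.2549
T̂_A − T̂_B = 3.6026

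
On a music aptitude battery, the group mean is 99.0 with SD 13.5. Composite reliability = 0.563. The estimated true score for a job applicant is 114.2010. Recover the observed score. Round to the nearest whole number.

126

T̂ = ρX + (1 − ρ)μ  ⇒  X = (T̂ − (1 − ρ)μ) / ρ
X = (114.2010 − 0.437 × 99.0) / 0.563 = (114.2010 − 43.2630) / 0.563 = 70.9380 / 0.563 = 126.00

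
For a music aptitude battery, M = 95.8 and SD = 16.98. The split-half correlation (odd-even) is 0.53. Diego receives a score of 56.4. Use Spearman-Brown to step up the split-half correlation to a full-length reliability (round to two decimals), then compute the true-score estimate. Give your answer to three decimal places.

68.614

Spearman-Brown: ρ = 2r/(1 + r) = 2(0.53)/(1 + 0.53) = 1.060/1.53 = 0.6928 → 0.69
T̂ = ρX + (1 − ρ)μ
  = 0.69 × 56.4 + 0.31 × 95.8
  = 38.916 + 29.698
  = 68.6140
  ≈ 68.614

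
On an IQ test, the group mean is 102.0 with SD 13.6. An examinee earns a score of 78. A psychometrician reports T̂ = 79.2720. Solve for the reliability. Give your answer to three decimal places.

T̂ = ρX + (1 − ρ)μ  ⇒  T̂ − μ = ρ(X − μ)
ρ = (T̂ − μ)/(X − μ) = (79.2720 − 102.0) / (78 − 102.0) = -22.7280 / -24.0 = 0.94700

0.947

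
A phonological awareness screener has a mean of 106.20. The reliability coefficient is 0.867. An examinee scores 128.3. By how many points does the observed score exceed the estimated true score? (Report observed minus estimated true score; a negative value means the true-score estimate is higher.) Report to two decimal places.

2.94

T̂ = 0.867(128.3) + 0.133(106.20) = 111.2361 + 14.12460 = 125.3607 → 125.361
X − T̂ = 128.3 − 125.361 = 2.939 → 2.94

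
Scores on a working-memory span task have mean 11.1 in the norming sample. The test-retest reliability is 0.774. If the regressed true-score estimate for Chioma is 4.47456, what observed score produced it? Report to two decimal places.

2.54

T̂ = ρX + (1 − ρ)μ  ⇒  X = (T̂ − (1 − ρ)μ) / ρ
X = (4.47456 − 0.226 × 11.1) / 0.774 = (4.47456 − 2.5086) / 0.774 = 1.96596 / 0.774 = 2.5400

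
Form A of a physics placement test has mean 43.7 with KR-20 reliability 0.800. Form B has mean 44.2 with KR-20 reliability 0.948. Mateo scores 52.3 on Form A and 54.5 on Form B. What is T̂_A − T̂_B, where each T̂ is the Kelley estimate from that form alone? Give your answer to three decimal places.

T̂_A = 0.800(52.3) + 0.200(43.7) = 50.58000
T̂_B = 0.948(54.5) + 0.052(44.2) = 53.96440
T̂_A − T̂_B = -3.38440

-3.384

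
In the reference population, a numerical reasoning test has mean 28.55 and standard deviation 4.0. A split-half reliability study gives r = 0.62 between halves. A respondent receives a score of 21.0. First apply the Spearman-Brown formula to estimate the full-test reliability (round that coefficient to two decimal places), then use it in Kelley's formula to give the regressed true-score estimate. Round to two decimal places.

22.74

Spearman-Brown: ρ = 2r/(1 + r) = 2(0.62)/(1 + 0.62) = 1.240/1.62 = 0.7654 → 0.77
T̂ = 0.77(21.0) + 0.23(28.55) = 16.170 + 6.5665 = 22.737 → 22.74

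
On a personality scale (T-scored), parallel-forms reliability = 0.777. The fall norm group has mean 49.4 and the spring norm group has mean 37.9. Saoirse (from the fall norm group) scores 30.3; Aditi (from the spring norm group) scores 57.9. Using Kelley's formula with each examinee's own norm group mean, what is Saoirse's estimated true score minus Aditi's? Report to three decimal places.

T̂_Saoirse = 0.777(30.3) + 0.223(49.4) = 34.55930
T̂_Aditi = 0.777(57.9) + 0.223(37.9) = 53.44000
Difference = 34.55930 − 53.44000 = -18.88070

-18.881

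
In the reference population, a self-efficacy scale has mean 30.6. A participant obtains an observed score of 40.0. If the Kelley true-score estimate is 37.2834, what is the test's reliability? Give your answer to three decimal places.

T̂ = ρX + (1 − ρ)μ  ⇒  T̂ − μ = ρ(X − μ)
ρ = (T̂ − μ)/(X − μ) = (37.2834 − 30.6) / (40.0 − 30.6) = 6.6834 / 9.4 = 0.71100

0.711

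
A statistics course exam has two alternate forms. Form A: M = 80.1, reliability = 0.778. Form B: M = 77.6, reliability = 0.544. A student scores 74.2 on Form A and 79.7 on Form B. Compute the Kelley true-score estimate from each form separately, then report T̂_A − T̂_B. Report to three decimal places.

-3.233

T̂_A = 0.778(74.2) + 0.222(80.1) = 75.50980
T̂_B = 0.544(79.7) + 0.456(77.6) = 78.74240
T̂_A − T̂_B = -3.23260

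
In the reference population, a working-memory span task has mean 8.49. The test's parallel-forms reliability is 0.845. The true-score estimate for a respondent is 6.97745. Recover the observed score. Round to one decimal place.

T̂ = ρX + (1 − ρ)μ  ⇒  X = (T̂ − (1 − ρ)μ) / ρ
X = (6.97745 − 0.155 × 8.49) / 0.845 = (6.97745 − 1.31595) / 0.845 = 5.66150 / 0.845 = 6.700

6.7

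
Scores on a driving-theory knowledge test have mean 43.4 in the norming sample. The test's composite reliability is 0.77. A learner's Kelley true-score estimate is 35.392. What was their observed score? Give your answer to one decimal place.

T̂ = ρX + (1 − ρ)μ  ⇒  X = (T̂ − (1 − ρ)μ) / ρ
X = (35.392 − 0.23 × 43.4) / 0.77 = (35.392 − 9.982) / 0.77 = 25.410 / 0.77 = 33.000

33.0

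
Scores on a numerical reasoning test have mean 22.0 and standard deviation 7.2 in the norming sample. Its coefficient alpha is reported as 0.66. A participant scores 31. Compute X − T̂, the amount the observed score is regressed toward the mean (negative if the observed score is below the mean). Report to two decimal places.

T̂ = ρX + (1 − ρ)μ
  = 0.66 × 31 + 0.34 × 22.0
  = 20.46 + 7.480
  = 27.9400
  ≈ 27.940
X − T̂ = 31 − 27.940 = 3.060 → 3.06

3.06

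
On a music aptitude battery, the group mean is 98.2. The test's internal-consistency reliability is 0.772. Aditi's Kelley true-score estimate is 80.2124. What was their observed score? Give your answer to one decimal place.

T̂ = ρX + (1 − ρ)μ  ⇒  X = (T̂ − (1 − ρ)μ) / ρ
X = (80.2124 − 0.228 × 98.2) / 0.772 = (80.2124 − 22.3896) / 0.772 = 57.8228 / 0.772 = 74.900

74.9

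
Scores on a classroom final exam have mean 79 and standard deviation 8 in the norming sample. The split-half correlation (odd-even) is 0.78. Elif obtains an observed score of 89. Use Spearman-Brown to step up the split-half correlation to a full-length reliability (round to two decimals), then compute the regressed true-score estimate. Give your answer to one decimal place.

Spearman-Brown: ρ = 2r/(1 + r) = 2(0.78)/(1 + 0.78) = 1.560/1.78 = 0.8764 → 0.88
T̂ = ρX + (1 − ρ)μ
  = 0.88 × 89 + 0.12 × 79
  = 78.32 + 9.48
  = 87.80
  ≈ 87.8

87.8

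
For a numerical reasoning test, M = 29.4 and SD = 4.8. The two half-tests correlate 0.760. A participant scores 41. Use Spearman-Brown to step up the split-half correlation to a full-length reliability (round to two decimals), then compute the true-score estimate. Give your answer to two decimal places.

39.38

Spearman-Brown: ρ = 2r/(1 + r) = 2(0.760)/(1 + 0.760) = 1.5200/1.760 = 0.8636 → 0.86
T̂ = 0.86(41) + 0.14(29.4) = 35.26 + 4.116 = 39.376 → 39.38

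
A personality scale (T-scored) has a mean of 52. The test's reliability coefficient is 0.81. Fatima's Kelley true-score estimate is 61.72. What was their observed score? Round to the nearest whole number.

T̂ = ρX + (1 − ρ)μ  ⇒  X = (T̂ − (1 − ρ)μ) / ρ
X = (61.72 − 0.19 × 52) / 0.81 = (61.72 − 9.88) / 0.81 = 51.84 / 0.81 = 64.00

64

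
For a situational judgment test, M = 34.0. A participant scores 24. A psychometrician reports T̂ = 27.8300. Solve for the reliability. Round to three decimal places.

0.617

T̂ = ρX + (1 − ρ)μ  ⇒  T̂ − μ = ρ(X − μ)
ρ = (T̂ − μ)/(X − μ) = (27.8300 − 34.0) / (24 − 34.0) = -6.1700 / -10.0 = 0.61700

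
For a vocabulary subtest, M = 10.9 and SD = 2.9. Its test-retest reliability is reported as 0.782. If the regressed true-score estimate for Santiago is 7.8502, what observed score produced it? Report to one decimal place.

T̂ = ρX + (1 − ρ)μ  ⇒  X = (T̂ − (1 − ρ)μ) / ρ
X = (7.8502 − 0.218 × 10.9) / 0.782 = (7.8502 − 2.3762) / 0.782 = 5.4740 / 0.782 = 7.000

7.0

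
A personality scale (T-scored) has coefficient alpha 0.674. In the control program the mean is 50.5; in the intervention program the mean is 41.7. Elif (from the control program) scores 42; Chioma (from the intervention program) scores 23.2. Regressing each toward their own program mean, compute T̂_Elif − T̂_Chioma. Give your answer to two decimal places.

15.54

T̂_Elif = 0.674(42) + 0.326(50.5) = 44.7710
T̂_Chioma = 0.674(23.2) + 0.326(41.7) = 29.2310
Difference = 44.7710 − 29.2310 = 15.5400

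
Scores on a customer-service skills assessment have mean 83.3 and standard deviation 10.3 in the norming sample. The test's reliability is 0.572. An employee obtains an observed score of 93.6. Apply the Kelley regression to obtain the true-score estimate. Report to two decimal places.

T̂ = ρX + (1 − ρ)μ
  = 0.572 × 93.6 + 0.428 × 83.3
  = 53.5392 + 35.6524
  = 89.192
  ≈ 89.19

89.19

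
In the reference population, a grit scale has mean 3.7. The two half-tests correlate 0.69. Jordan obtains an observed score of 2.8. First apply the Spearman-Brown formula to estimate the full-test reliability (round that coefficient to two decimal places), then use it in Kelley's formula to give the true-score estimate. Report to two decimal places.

2.96

Spearman-Brown: ρ = 2r/(1 + r) = 2(0.69)/(1 + 0.69) = 1.380/1.69 = 0.8166 → 0.82
T̂ = ρX + (1 − ρ)μ
  = 0.82 × 2.8 + 0.18 × 3.7
  = 2.296 + 0.666
  = 2.962
  ≈ 2.96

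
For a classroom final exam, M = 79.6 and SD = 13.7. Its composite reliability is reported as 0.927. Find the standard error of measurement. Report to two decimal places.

SEM = SD · √(1 − ρ) = 13.7 × √0.073 = 13.7 × 0.2702 = 3.702

3.70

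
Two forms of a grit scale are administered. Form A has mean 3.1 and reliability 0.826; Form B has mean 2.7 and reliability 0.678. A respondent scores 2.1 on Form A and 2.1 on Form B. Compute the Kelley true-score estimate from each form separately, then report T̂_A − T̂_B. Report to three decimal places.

T̂_A = 0.826(2.1) + 0.174(3.1) = 2.27400
T̂_B = 0.678(2.1) + 0.322(2.7) = 2.29320
T̂_A − T̂_B = -0.01920

-0.019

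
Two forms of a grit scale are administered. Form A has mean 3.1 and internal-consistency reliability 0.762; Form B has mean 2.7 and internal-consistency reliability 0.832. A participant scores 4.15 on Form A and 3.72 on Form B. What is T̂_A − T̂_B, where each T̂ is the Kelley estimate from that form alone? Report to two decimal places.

T̂_A = 0.762(4.15) + 0.238(3.1) = 3.9001
T̂_B = 0.832(3.72) + 0.168(2.7) = 3.5486
T̂_A − T̂_B = 0.3515

0.35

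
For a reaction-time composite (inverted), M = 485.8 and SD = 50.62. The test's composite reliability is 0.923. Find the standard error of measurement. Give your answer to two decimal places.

SEM = SD · √(1 − ρ) = 50.62 × √0.077 = 50.62 × 0.2775 = 14.046

14.05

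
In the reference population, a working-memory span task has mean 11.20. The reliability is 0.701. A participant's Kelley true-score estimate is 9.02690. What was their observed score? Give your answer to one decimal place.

T̂ = ρX + (1 − ρ)μ  ⇒  X = (T̂ − (1 − ρ)μ) / ρ
X = (9.02690 − 0.299 × 11.20) / 0.701 = (9.02690 − 3.34880) / 0.701 = 5.67810 / 0.701 = 8.100

8.1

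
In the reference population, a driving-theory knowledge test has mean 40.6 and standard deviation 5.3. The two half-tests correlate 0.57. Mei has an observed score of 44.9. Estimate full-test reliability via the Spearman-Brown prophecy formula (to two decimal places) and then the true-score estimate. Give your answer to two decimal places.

43.74

Spearman-Brown: ρ = 2r/(1 + r) = 2(0.57)/(1 + 0.57) = 1.140/1.57 = 0.7261 → 0.73
Kelley's formula gives T̂ = 0.73·44.9 + 0.27·40.6 = 32.777 + 10.962 = 43.739.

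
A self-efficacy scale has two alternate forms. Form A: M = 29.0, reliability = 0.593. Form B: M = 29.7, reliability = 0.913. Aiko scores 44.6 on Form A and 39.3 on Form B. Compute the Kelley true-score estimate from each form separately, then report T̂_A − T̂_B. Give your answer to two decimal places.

-0.21

T̂_A = 0.593(44.6) + 0.407(29.0) = 38.2508
T̂_B = 0.913(39.3) + 0.087(29.7) = 38.4648
T̂_A − T̂_B = -0.2140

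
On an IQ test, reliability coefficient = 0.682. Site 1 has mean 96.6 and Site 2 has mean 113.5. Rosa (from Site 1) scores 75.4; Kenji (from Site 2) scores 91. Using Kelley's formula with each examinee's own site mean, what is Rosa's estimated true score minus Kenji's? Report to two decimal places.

-16.01

T̂_Rosa = 0.682(75.4) + 0.318(96.6) = 82.1416
T̂_Kenji = 0.682(91) + 0.318(113.5) = 98.1550
Difference = 82.1416 − 98.1550 = -16.0134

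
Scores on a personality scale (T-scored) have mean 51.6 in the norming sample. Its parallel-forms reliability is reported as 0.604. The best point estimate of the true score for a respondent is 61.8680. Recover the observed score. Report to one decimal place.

T̂ = ρX + (1 − ρ)μ  ⇒  X = (T̂ − (1 − ρ)μ) / ρ
X = (61.8680 − 0.396 × 51.6) / 0.604 = (61.8680 − 20.4336) / 0.604 = 41.4344 / 0.604 = 68.600

68.6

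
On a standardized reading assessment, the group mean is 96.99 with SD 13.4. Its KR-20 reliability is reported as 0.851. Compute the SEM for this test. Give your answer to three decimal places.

5.172

SEM = SD · √(1 − ρ) = 13.4 × √0.149 = 13.4 × 0.3860 = 5.1725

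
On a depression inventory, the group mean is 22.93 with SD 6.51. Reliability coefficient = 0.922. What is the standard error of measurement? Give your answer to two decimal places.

SEM = SD · √(1 − ρ) = 6.51 × √0.078 = 6.51 × 0.2793 = 1.818

1.82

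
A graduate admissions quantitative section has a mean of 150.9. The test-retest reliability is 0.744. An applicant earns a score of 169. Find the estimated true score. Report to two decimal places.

164.37

Regress the observed score toward the mean by the unreliability: T̂ = 0.744·169 + 0.256·150.9 = 125.736 + 38.6304 = 164.366.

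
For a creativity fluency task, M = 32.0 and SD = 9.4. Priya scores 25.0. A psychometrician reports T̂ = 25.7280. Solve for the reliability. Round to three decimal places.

T̂ = ρX + (1 − ρ)μ  ⇒  T̂ − μ = ρ(X − μ)
ρ = (T̂ − μ)/(X − μ) = (25.7280 − 32.0) / (25.0 − 32.0) = -6.2720 / -7.0 = 0.89600

0.896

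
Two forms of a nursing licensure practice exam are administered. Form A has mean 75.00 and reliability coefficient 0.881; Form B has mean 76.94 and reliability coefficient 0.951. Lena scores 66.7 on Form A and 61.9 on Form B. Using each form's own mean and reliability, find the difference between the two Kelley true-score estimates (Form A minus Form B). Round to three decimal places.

T̂_A = 0.881(66.7) + 0.119(75.00) = 67.68770
T̂_B = 0.951(61.9) + 0.049(76.94) = 62.63696
T̂_A − T̂_B = 5.05074

5.051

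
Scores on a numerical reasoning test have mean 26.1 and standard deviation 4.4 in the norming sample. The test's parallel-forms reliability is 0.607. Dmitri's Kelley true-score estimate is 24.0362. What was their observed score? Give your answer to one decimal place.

22.7

T̂ = ρX + (1 − ρ)μ  ⇒  X = (T̂ − (1 − ρ)μ) / ρ
X = (24.0362 − 0.393 × 26.1) / 0.607 = (24.0362 − 10.2573) / 0.607 = 13.7789 / 0.607 = 22.700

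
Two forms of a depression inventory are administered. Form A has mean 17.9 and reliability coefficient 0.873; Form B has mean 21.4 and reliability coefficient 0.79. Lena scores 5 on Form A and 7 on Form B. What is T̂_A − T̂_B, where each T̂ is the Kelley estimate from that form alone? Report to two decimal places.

-3.39

T̂_A = 0.873(5) + 0.127(17.9) = 6.6383
T̂_B = 0.79(7) + 0.21(21.4) = 10.0240
T̂_A − T̂_B = -3.3857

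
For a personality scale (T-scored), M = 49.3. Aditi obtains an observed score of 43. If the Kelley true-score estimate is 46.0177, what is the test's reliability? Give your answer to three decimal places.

T̂ = ρX + (1 − ρ)μ  ⇒  T̂ − μ = ρ(X − μ)
ρ = (T̂ − μ)/(X − μ) = (46.0177 − 49.3) / (43 − 49.3) = -3.2823 / -6.3 = 0.52100

0.521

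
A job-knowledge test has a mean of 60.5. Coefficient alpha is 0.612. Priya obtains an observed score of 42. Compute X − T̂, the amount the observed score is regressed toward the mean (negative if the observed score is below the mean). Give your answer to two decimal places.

Weight the observed score by reliability and the mean by (1 − reliability): T̂ = 0.612·42 + 0.388·60.5 = 25.704 + 23.4740 = 49.1780.
X − T̂ = 42 − 49.178 = -7.178 → -7.18

-7.18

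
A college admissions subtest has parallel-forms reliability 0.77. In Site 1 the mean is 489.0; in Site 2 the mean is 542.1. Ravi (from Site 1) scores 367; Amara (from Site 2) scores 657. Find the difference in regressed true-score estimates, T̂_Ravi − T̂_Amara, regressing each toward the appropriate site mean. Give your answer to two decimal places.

T̂_Ravi = 0.77(367) + 0.23(489.0) = 395.0600
T̂_Amara = 0.77(657) + 0.23(542.1) = 630.5730
Difference = 395.0600 − 630.5730 = -235.5130

-235.51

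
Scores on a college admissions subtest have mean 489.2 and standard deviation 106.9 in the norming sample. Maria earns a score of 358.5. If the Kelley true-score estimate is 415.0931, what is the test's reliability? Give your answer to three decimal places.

T̂ = ρX + (1 − ρ)μ  ⇒  T̂ − μ = ρ(X − μ)
ρ = (T̂ − μ)/(X − μ) = (415.0931 − 489.2) / (358.5 − 489.2) = -74.1069 / -130.7 = 0.56700

0.567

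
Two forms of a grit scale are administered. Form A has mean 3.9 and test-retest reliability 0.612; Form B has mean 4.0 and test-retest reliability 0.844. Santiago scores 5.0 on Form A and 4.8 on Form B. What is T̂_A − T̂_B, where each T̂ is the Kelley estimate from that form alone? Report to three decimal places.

-0.102

T̂_A = 0.612(5.0) + 0.388(3.9) = 4.57320
T̂_B = 0.844(4.8) + 0.156(4.0) = 4.67520
T̂_A − T̂_B = -0.10200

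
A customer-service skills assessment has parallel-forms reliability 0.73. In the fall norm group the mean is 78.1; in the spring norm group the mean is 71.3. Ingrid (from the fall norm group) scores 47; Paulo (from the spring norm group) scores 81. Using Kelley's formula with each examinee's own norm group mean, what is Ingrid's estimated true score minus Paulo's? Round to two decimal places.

-22.98

T̂_Ingrid = 0.73(47) + 0.27(78.1) = 55.3970
T̂_Paulo = 0.73(81) + 0.27(71.3) = 78.3810
Difference = 55.3970 − 78.3810 = -22.9840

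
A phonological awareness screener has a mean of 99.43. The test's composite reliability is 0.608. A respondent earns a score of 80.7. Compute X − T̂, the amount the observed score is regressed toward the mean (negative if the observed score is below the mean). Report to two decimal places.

-7.34

Regress the observed score toward the mean by the unreliability: T̂ = 0.608·80.7 + 0.392·99.43 = 49.0656 + 38.97656 = 88.0422.
X − T̂ = 80.7 − 88.042 = -7.342 → -7.34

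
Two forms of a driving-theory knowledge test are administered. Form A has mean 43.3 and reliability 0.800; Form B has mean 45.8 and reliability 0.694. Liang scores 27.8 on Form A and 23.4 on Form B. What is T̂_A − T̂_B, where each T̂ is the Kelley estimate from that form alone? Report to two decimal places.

0.65

T̂_A = 0.800(27.8) + 0.200(43.3) = 30.9000
T̂_B = 0.694(23.4) + 0.306(45.8) = 30.2544
T̂_A − T̂_B = 0.6456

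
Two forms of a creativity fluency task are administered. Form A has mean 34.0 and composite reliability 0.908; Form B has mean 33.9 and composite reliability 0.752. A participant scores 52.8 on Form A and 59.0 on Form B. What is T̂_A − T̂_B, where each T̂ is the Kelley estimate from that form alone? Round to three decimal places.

-1.705

T̂_A = 0.908(52.8) + 0.092(34.0) = 51.07040
T̂_B = 0.752(59.0) + 0.248(33.9) = 52.77520
T̂_A − T̂_B = -1.70480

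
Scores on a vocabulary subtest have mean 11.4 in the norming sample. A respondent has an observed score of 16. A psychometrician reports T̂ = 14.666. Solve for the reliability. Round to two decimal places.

T̂ = ρX + (1 − ρ)μ  ⇒  T̂ − μ = ρ(X − μ)
ρ = (T̂ − μ)/(X − μ) = (14.666 − 11.4) / (16 − 11.4) = 3.266 / 4.6 = 0.7100

0.71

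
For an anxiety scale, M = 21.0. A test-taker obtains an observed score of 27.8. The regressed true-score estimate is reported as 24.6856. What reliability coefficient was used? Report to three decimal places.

T̂ = ρX + (1 − ρ)μ  ⇒  T̂ − μ = ρ(X − μ)
ρ = (T̂ − μ)/(X − μ) = (24.6856 − 21.0) / (27.8 − 21.0) = 3.6856 / 6.8 = 0.54200

0.542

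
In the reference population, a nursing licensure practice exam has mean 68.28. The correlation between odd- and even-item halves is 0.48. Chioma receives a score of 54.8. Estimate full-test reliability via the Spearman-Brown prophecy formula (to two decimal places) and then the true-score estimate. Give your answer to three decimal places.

Spearman-Brown: ρ = 2r/(1 + r) = 2(0.48)/(1 + 0.48) = 0.960/1.48 = 0.6486 → 0.65
T̂ = ρX + (1 − ρ)μ
  = 0.65 × 54.8 + 0.35 × 68.28
  = 35.620 + 23.8980
  = 59.5180
  ≈ 59.518

59.518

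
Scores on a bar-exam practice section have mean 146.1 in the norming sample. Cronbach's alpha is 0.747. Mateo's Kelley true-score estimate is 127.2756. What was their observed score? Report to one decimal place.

T̂ = ρX + (1 − ρ)μ  ⇒  X = (T̂ − (1 − ρ)μ) / ρ
X = (127.2756 − 0.253 × 146.1) / 0.747 = (127.2756 − 36.9633) / 0.747 = 90.3123 / 0.747 = 120.900

120.9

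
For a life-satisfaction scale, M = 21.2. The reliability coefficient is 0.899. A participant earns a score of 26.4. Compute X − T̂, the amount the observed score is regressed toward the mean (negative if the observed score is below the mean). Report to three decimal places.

T̂ = ρX + (1 − ρ)μ
  = 0.899 × 26.4 + 0.101 × 21.2
  = 23.7336 + 2.1412
  = 25.87480
  ≈ 25.8748
X − T̂ = 26.4 − 25.8748 = 0.5252 → 0.525

0.525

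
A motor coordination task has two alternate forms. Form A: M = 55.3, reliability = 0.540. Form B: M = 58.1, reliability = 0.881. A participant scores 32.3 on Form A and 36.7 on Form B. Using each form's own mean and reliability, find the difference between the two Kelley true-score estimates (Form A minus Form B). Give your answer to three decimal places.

3.633

T̂_A = 0.540(32.3) + 0.460(55.3) = 42.88000
T̂_B = 0.881(36.7) + 0.119(58.1) = 39.24660
T̂_A − T̂_B = 3.63340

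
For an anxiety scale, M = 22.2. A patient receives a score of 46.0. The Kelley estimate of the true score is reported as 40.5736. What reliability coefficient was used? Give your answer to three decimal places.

T̂ = ρX + (1 − ρ)μ  ⇒  T̂ − μ = ρ(X − μ)
ρ = (T̂ − μ)/(X − μ) = (40.5736 − 22.2) / (46.0 − 22.2) = 18.3736 / 23.8 = 0.77200

0.772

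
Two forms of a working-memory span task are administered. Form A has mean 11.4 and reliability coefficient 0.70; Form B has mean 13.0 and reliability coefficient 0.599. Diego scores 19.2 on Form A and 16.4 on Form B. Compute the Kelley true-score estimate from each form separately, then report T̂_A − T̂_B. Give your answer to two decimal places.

T̂_A = 0.70(19.2) + 0.30(11.4) = 16.8600
T̂_B = 0.599(16.4) + 0.401(13.0) = 15.0366
T̂_A − T̂_B = 1.8234

1.82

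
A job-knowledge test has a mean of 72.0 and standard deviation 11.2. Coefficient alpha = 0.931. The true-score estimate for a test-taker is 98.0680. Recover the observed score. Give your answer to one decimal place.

T̂ = ρX + (1 − ρ)μ  ⇒  X = (T̂ − (1 − ρ)μ) / ρ
X = (98.0680 − 0.069 × 72.0) / 0.931 = (98.0680 − 4.9680) / 0.931 = 93.1000 / 0.931 = 100.000

100.0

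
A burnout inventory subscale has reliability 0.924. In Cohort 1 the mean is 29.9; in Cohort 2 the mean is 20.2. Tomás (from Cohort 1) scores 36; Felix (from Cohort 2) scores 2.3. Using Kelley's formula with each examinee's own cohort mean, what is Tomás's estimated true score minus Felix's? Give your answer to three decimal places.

31.876

T̂_Tomás = 0.924(36) + 0.076(29.9) = 35.53640
T̂_Felix = 0.924(2.3) + 0.076(20.2) = 3.66040
Difference = 35.53640 − 3.66040 = 31.87600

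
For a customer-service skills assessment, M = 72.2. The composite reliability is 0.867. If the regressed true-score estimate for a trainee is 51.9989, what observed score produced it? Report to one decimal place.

T̂ = ρX + (1 − ρ)μ  ⇒  X = (T̂ − (1 − ρ)μ) / ρ
X = (51.9989 − 0.133 × 72.2) / 0.867 = (51.9989 − 9.6026) / 0.867 = 42.3963 / 0.867 = 48.900

48.9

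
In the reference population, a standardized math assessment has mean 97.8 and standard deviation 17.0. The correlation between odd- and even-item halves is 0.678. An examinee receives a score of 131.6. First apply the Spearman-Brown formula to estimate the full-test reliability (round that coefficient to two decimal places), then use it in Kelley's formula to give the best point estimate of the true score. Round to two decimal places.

125.18

Spearman-Brown: ρ = 2r/(1 + r) = 2(0.678)/(1 + 0.678) = 1.3560/1.678 = 0.8081 → 0.81
Kelley's formula gives T̂ = 0.81·131.6 + 0.19·97.8 = 106.596 + 18.582 = 125.178.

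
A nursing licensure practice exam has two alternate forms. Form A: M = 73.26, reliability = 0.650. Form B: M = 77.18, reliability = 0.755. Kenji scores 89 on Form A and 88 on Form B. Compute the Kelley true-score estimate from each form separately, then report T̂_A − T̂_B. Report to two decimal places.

T̂_A = 0.650(89) + 0.350(73.26) = 83.4910
T̂_B = 0.755(88) + 0.245(77.18) = 85.3491
T̂_A − T̂_B = -1.8581

-1.86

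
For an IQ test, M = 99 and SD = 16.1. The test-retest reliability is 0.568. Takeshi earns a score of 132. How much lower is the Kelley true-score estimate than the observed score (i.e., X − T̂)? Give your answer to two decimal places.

T̂ = 0.568(132) + 0.432(99) = 74.976 + 42.768 = 117.7440 → 117.744
X − T̂ = 132 − 117.744 = 14.256 → 14.26

14.26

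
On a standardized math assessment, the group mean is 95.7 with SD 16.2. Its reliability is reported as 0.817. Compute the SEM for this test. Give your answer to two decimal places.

6.93

SEM = SD · √(1 − ρ) = 16.2 × √0.183 = 16.2 × 0.4278 = 6.930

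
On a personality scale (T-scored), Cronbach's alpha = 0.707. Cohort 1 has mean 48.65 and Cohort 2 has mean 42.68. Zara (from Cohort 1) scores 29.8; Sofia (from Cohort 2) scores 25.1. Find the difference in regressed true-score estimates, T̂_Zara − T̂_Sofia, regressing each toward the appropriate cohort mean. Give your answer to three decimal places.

5.072

T̂_Zara = 0.707(29.8) + 0.293(48.65) = 35.32305
T̂_Sofia = 0.707(25.1) + 0.293(42.68) = 30.25094
Difference = 35.32305 − 30.25094 = 5.07211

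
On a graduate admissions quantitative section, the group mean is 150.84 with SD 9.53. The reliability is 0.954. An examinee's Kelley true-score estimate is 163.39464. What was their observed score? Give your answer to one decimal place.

164.0

T̂ = ρX + (1 − ρ)μ  ⇒  X = (T̂ − (1 − ρ)μ) / ρ
X = (163.39464 − 0.046 × 150.84) / 0.954 = (163.39464 − 6.93864) / 0.954 = 156.45600 / 0.954 = 164.000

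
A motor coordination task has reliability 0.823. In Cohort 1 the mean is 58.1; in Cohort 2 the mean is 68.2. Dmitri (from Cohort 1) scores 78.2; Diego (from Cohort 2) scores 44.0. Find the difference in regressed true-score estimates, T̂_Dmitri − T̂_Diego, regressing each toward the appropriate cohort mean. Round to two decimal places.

T̂_Dmitri = 0.823(78.2) + 0.177(58.1) = 74.6423
T̂_Diego = 0.823(44.0) + 0.177(68.2) = 48.2834
Difference = 74.6423 − 48.2834 = 26.3589

26.36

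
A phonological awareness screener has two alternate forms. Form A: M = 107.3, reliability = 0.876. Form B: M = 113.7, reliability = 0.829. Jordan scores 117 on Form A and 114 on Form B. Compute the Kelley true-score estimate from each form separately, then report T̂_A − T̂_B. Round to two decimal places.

1.85

T̂_A = 0.876(117) + 0.124(107.3) = 115.7972
T̂_B = 0.829(114) + 0.171(113.7) = 113.9487
T̂_A − T̂_B = 1.8485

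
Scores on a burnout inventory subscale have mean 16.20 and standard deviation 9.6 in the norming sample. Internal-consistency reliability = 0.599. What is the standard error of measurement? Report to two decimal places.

6.08

SEM = SD · √(1 − ρ) = 9.6 × √0.401 = 9.6 × 0.6332 = 6.079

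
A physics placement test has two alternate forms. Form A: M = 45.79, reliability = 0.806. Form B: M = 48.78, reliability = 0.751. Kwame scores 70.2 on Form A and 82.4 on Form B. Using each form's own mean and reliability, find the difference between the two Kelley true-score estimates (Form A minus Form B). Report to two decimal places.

T̂_A = 0.806(70.2) + 0.194(45.79) = 65.4645
T̂_B = 0.751(82.4) + 0.249(48.78) = 74.0286
T̂_A − T̂_B = -8.5642

-8.56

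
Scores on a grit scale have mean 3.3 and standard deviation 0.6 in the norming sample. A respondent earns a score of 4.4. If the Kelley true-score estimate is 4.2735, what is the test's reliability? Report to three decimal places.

0.885

T̂ = ρX + (1 − ρ)μ  ⇒  T̂ − μ = ρ(X − μ)
ρ = (T̂ − μ)/(X − μ) = (4.2735 − 3.3) / (4.4 − 3.3) = 0.9735 / 1.1 = 0.88500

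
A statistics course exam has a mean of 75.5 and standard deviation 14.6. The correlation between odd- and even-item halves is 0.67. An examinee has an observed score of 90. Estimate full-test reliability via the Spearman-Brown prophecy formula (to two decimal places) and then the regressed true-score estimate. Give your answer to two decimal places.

Spearman-Brown: ρ = 2r/(1 + r) = 2(0.67)/(1 + 0.67) = 1.340/1.67 = 0.8024 → 0.80
Kelley's formula gives T̂ = 0.80·90 + 0.20·75.5 = 72.00 + 15.100 = 87.100.

87.10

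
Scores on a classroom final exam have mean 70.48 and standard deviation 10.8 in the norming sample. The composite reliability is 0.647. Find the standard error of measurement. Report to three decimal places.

6.417

SEM = SD · √(1 − ρ) = 10.8 × √0.353 = 10.8 × 0.5941 = 6.4167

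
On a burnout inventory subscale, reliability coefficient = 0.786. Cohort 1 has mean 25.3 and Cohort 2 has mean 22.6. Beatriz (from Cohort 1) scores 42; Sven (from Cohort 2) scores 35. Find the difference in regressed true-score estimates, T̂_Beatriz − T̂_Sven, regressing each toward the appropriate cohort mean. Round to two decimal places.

T̂_Beatriz = 0.786(42) + 0.214(25.3) = 38.4262
T̂_Sven = 0.786(35) + 0.214(22.6) = 32.3464
Difference = 38.4262 − 32.3464 = 6.0798

6.08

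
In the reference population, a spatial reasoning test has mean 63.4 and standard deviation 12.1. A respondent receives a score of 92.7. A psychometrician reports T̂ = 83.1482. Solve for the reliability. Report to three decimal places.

0.674

T̂ = ρX + (1 − ρ)μ  ⇒  T̂ − μ = ρ(X − μ)
ρ = (T̂ − μ)/(X − μ) = (83.1482 − 63.4) / (92.7 − 63.4) = 19.7482 / 29.3 = 0.67400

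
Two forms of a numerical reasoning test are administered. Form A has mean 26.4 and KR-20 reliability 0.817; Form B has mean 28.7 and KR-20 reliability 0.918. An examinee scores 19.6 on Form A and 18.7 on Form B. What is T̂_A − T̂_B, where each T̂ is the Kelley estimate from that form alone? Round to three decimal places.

T̂_A = 0.817(19.6) + 0.183(26.4) = 20.84440
T̂_B = 0.918(18.7) + 0.082(28.7) = 19.52000
T̂_A − T̂_B = 1.32440

1.324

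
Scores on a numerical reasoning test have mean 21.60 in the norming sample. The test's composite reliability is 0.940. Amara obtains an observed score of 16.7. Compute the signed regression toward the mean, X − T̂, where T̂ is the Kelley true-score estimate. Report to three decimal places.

T̂ = ρX + (1 − ρ)μ
  = 0.940 × 16.7 + 0.060 × 21.60
  = 15.6980 + 1.29600
  = 16.99400
  ≈ 16.9940
X − T̂ = 16.7 − 16.9940 = -0.2940 → -0.294

-0.294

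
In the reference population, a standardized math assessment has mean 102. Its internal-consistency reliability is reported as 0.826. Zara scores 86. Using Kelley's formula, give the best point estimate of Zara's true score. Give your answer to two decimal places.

88.78

T̂ = 0.826(86) + 0.174(102) = 71.036 + 17.748 = 88.784 → 88.78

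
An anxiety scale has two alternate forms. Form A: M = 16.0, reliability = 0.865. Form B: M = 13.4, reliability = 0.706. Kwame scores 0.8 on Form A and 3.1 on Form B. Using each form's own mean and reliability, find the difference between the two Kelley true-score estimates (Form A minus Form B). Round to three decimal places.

-3.276

T̂_A = 0.865(0.8) + 0.135(16.0) = 2.85200
T̂_B = 0.706(3.1) + 0.294(13.4) = 6.12820
T̂_A − T̂_B = -3.27620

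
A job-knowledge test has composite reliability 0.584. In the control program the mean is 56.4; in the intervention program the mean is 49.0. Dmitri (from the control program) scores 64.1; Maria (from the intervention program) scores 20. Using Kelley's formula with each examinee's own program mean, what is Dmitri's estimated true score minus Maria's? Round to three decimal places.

28.833

T̂_Dmitri = 0.584(64.1) + 0.416(56.4) = 60.89680
T̂_Maria = 0.584(20) + 0.416(49.0) = 32.06400
Difference = 60.89680 − 32.06400 = 28.83280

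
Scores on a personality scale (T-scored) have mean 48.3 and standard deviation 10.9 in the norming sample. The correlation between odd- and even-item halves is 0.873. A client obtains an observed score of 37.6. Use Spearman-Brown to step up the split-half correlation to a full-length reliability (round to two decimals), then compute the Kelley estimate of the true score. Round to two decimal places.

38.35

Spearman-Brown: ρ = 2r/(1 + r) = 2(0.873)/(1 + 0.873) = 1.7460/1.873 = 0.9322 → 0.93
T̂ = ρX + (1 − ρ)μ
  = 0.93 × 37.6 + 0.07 × 48.3
  = 34.968 + 3.381
  = 38.349
  ≈ 38.35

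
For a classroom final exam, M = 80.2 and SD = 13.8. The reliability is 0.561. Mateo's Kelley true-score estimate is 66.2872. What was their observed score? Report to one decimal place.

T̂ = ρX + (1 − ρ)μ  ⇒  X = (T̂ − (1 − ρ)μ) / ρ
X = (66.2872 − 0.439 × 80.2) / 0.561 = (66.2872 − 35.2078) / 0.561 = 31.0794 / 0.561 = 55.400

55.4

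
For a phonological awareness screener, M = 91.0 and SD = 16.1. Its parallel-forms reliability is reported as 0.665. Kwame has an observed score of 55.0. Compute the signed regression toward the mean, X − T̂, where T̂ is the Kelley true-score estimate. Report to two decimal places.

-12.06

T̂ = ρX + (1 − ρ)μ
  = 0.665 × 55.0 + 0.335 × 91.0
  = 36.5750 + 30.4850
  = 67.0600
  ≈ 67.060
X − T̂ = 55.0 − 67.060 = -12.060 → -12.06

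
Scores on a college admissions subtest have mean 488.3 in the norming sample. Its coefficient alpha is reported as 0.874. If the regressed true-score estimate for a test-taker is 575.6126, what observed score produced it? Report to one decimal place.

T̂ = ρX + (1 − ρ)μ  ⇒  X = (T̂ − (1 − ρ)μ) / ρ
X = (575.6126 − 0.126 × 488.3) / 0.874 = (575.6126 − 61.5258) / 0.874 = 514.0868 / 0.874 = 588.200

588.2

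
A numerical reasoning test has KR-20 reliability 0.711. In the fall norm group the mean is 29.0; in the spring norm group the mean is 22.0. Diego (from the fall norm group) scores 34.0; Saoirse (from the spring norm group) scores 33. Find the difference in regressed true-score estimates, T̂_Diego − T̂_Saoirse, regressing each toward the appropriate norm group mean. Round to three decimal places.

2.734

T̂_Diego = 0.711(34.0) + 0.289(29.0) = 32.55500
T̂_Saoirse = 0.711(33) + 0.289(22.0) = 29.82100
Difference = 32.55500 − 29.82100 = 2.73400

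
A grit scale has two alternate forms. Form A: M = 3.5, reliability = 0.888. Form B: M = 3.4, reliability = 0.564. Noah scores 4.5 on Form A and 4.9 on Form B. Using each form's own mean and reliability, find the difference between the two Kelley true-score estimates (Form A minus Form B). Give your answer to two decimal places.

T̂_A = 0.888(4.5) + 0.112(3.5) = 4.3880
T̂_B = 0.564(4.9) + 0.436(3.4) = 4.2460
T̂_A − T̂_B = 0.1420

0.14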